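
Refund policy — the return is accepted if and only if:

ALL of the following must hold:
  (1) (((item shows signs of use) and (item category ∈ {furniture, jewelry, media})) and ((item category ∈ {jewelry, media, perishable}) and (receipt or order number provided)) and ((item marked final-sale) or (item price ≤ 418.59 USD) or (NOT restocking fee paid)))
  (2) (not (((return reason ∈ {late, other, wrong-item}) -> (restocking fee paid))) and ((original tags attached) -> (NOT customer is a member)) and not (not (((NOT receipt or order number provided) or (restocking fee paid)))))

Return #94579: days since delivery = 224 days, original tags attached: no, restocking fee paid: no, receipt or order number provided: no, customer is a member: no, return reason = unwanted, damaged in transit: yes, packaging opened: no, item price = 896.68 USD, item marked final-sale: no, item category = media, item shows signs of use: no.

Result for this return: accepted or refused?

Atomic conditions:
  item shows signs of use: no → false
  item category ∈ {furniture, jewelry, media}: media is in the set → true
  item category ∈ {jewelry, media, perishable}: media is in the set → true
  receipt or order number provided: no → false
  item marked final-sale: no → false
  item price ≤ 418.59 USD: 896.68 ≤ 418.59 is false
  NOT restocking fee paid: no → true
  return reason ∈ {late, other, wrong-item}: unwanted is not in the set → false
  restocking fee paid: no → false
  original tags attached: no → false
  NOT customer is a member: no → true
  NOT receipt or order number provided: no → true
Combine:
[1.1] false AND true = false
[1.2] true AND false = false
[1.3] false OR false OR true = true
[1] false AND false AND true = false
[2.1.1] false → false (antecedent false ⇒ implication holds) = true
[2.1] NOT true = false
[2.2] false → true (antecedent false ⇒ implication holds) = true
[2.3.1.1] true OR false = true
[2.3.1] NOT true = false
[2.3] NOT false = true
[2] false AND true AND true = false
[root] false AND false = false
Overall: false → refused

Refused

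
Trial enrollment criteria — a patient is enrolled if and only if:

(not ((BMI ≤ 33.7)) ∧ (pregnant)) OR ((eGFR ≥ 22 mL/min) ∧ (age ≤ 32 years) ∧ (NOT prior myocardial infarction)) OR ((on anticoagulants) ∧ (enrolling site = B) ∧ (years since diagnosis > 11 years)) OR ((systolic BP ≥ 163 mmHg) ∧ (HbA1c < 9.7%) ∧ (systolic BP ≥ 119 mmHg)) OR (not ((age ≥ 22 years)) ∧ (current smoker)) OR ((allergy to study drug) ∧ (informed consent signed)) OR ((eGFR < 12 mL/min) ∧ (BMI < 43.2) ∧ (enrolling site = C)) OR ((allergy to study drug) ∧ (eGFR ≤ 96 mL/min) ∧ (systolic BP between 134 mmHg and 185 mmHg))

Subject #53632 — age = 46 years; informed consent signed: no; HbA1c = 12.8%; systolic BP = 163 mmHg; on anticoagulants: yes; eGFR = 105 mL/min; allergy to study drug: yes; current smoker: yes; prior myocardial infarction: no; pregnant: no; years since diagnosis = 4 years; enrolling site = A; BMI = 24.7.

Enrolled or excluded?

Atomic conditions:
  BMI ≤ 33.7: 24.7 ≤ 33.7 is true
  pregnant: no → false
  eGFR ≥ 22 mL/min: 105 ≥ 22 is true
  age ≤ 32 years: 46 ≤ 32 is false
  NOT prior myocardial infarction: no → true
  on anticoagulants: yes → true
  enrolling site = B: A == B is false
  years since diagnosis > 11 years: 4 > 11 is false
  systolic BP ≥ 163 mmHg: 163 ≥ 163 is true
  HbA1c < 9.7%: 12.8 < 9.7 is false
  systolic BP ≥ 119 mmHg: 163 ≥ 119 is true
  age ≥ 22 years: 46 ≥ 22 is true
  current smoker: yes → true
  allergy to study drug: yes → true
  informed consent signed: no → false
  eGFR < 12 mL/min: 105 < 12 is false
  BMI < 43.2: 24.7 < 43.2 is true
  enrolling site = C: A == C is false
  eGFR ≤ 96 mL/min: 105 ≤ 96 is false
  systolic BP between 134 mmHg and 185 mmHg: 163 in [134, 185] is true
Combine:
[1.1] NOT true = false
[1] false AND false = false
[2] true AND false AND true = false
[3] true AND false AND false = false
[4] true AND false AND true = false
[5.1] NOT true = false
[5] false AND true = false
[6] true AND false = false
[7] false AND true AND false = false
[8] true AND false AND true = false
[root] false OR false OR false OR false OR false OR false OR false OR false = false
Overall: false → excluded

Excluded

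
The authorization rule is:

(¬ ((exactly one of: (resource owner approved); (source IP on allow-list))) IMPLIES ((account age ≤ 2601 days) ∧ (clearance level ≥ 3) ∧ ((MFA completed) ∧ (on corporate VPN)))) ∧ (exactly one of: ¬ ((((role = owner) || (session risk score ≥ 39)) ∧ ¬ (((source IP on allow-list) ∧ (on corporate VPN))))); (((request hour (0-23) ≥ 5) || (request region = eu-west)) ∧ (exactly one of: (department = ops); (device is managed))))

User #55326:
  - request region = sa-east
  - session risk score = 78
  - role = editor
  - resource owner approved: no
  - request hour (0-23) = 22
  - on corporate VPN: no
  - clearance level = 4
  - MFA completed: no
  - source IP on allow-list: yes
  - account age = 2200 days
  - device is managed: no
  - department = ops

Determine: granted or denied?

Atomic conditions:
  resource owner approved: no → false
  source IP on allow-list: yes → true
  account age ≤ 2601 days: 2200 ≤ 2601 is true
  clearance level ≥ 3: 4 ≥ 3 is true
  MFA completed: no → false
  on corporate VPN: no → false
  role = owner: editor == owner is false
  session risk score ≥ 39: 78 ≥ 39 is true
  request hour (0-23) ≥ 5: 22 ≥ 5 is true
  request region = eu-west: sa-east == eu-west is false
  department = ops: ops == ops is true
  device is managed: no → false
Combine:
[1.1.1] exactly-one(false, true) = true
[1.1] NOT true = false
[1.2.3] false AND false = false
[1.2] true AND true AND false = false
[1] false → false (antecedent false ⇒ implication holds) = true
[2.1.1.1] false OR true = true
[2.1.1.2.1] true AND false = false
[2.1.1.2] NOT false = true
[2.1.1] true AND true = true
[2.1] NOT true = false
[2.2.1] true OR false = true
[2.2.2] exactly-one(true, false) = true
[2.2] true AND true = true
[2] exactly-one(false, true) = true
[root] true AND true = true
Overall: true → granted

Granted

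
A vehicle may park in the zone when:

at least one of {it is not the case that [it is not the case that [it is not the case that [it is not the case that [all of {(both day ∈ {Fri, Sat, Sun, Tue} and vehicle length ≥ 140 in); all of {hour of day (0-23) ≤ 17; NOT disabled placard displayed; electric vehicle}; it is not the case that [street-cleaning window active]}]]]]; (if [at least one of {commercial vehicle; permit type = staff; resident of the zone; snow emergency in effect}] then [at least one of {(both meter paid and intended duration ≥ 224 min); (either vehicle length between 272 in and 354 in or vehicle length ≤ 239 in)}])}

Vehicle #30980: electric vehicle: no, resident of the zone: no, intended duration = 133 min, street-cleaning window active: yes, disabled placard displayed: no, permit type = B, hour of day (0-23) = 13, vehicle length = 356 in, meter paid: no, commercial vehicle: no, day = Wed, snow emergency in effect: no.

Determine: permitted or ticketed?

Atomic conditions:
  day ∈ {Fri, Sat, Sun, Tue}: Wed is not in the set → false
  vehicle length ≥ 140 in: 356 ≥ 140 is true
  hour of day (0-23) ≤ 17: 13 ≤ 17 is true
  NOT disabled placard displayed: no → true
  electric vehicle: no → false
  street-cleaning window active: yes → true
  commercial vehicle: no → false
  permit type = staff: B == staff is false
  resident of the zone: no → false
  snow emergency in effect: no → false
  meter paid: no → false
  intended duration ≥ 224 min: 133 ≥ 224 is false
  vehicle length between 272 in and 354 in: 356 in [272, 354] is false
  vehicle length ≤ 239 in: 356 ≤ 239 is false
Combine:
[1.1.1.1.1.1] false AND true = false
[1.1.1.1.1.2] true AND true AND false = false
[1.1.1.1.1.3] NOT true = false
[1.1.1.1.1] false AND false AND false = false
[1.1.1.1] NOT false = true
[1.1.1] NOT true = false
[1.1] NOT false = true
[1] NOT true = false
[2.1] false OR false OR false OR false = false
[2.2.1] false AND false = false
[2.2.2] false OR false = false
[2.2] false OR false = false
[2] false → false (antecedent false ⇒ implication holds) = true
[root] false OR true = true
Overall: true → permitted

Permitted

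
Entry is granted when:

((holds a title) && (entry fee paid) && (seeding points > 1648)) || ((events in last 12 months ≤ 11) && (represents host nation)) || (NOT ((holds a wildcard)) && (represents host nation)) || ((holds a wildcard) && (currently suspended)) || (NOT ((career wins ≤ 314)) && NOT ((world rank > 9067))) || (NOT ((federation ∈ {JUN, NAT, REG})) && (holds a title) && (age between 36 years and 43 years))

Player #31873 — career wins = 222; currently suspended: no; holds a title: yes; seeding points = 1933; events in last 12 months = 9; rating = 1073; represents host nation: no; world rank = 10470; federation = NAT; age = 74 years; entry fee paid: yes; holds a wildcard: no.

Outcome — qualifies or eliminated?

Atomic conditions:
  holds a title: yes → true
  entry fee paid: yes → true
  seeding points > 1648: 1933 > 1648 is true
  events in last 12 months ≤ 11: 9 ≤ 11 is true
  represents host nation: no → false
  holds a wildcard: no → false
  currently suspended: no → false
  career wins ≤ 314: 222 ≤ 314 is true
  world rank > 9067: 10470 > 9067 is true
  federation ∈ {JUN, NAT, REG}: NAT is in the set → true
  age between 36 years and 43 years: 74 in [36, 43] is false
Combine:
[1] true AND true AND true = true
[2] true AND false = false
[3.1] NOT false = true
[3] true AND false = false
[4] false AND false = false
[5.1] NOT true = false
[5.2] NOT true = false
[5] false AND false = false
[6.1] NOT true = false
[6] false AND true AND false = false
[root] true OR false OR false OR false OR false OR false = true
Overall: true → qualifies

Qualifies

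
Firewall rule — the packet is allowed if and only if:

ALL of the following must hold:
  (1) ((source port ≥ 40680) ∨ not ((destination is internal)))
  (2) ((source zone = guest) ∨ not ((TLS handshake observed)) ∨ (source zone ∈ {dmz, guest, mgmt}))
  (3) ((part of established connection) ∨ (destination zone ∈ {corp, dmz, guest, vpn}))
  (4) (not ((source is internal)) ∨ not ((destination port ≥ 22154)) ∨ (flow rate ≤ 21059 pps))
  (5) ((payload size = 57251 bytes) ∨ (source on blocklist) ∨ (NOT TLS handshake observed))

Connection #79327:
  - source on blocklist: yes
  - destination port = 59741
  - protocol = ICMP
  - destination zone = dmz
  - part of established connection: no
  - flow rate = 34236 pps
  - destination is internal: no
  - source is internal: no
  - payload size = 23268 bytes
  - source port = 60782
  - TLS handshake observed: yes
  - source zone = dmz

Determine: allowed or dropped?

Atomic conditions:
  source port ≥ 40680: 60782 ≥ 40680 is true
  destination is internal: no → false
  source zone = guest: dmz == guest is false
  TLS handshake observed: yes → true
  source zone ∈ {dmz, guest, mgmt}: dmz is in the set → true
  part of established connection: no → false
  destination zone ∈ {corp, dmz, guest, vpn}: dmz is in the set → true
  source is internal: no → false
  destination port ≥ 22154: 59741 ≥ 22154 is true
  flow rate ≤ 21059 pps: 34236 ≤ 21059 is false
  payload size = 57251 bytes: 23268 == 57251 is false
  source on blocklist: yes → true
  NOT TLS handshake observed: yes → false
Combine:
[1.2] NOT false = true
[1] true OR true = true
[2.2] NOT true = false
[2] false OR false OR true = true
[3] false OR true = true
[4.1] NOT false = true
[4.2] NOT true = false
[4] true OR false OR false = true
[5] false OR true OR false = true
[root] true AND true AND true AND true AND true = true
Overall: true → allowed

Allowed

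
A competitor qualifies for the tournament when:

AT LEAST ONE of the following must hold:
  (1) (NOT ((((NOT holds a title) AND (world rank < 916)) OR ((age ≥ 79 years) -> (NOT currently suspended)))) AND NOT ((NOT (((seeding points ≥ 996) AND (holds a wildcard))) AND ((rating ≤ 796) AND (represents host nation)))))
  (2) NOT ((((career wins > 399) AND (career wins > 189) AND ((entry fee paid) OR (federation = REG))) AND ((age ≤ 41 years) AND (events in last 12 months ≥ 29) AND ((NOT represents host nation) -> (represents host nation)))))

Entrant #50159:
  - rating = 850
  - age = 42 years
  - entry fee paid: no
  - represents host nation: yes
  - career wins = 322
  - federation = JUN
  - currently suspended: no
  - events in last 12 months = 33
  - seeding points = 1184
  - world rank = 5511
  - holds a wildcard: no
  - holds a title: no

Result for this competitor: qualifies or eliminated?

Qualifies

Atomic conditions:
  NOT holds a title: no → true
  world rank < 916: 5511 < 916 is false
  age ≥ 79 years: 42 ≥ 79 is false
  NOT currently suspended: no → true
  seeding points ≥ 996: 1184 ≥ 996 is true
  holds a wildcard: no → false
  rating ≤ 796: 850 ≤ 796 is false
  represents host nation: yes → true
  career wins > 399: 322 > 399 is false
  career wins > 189: 322 > 189 is true
  entry fee paid: no → false
  federation = REG: JUN == REG is false
  age ≤ 41 years: 42 ≤ 41 is false
  events in last 12 months ≥ 29: 33 ≥ 29 is true
  NOT represents host nation: yes → false
Combine:
[1.1.1.1] true AND false = false
[1.1.1.2] false → true (antecedent false ⇒ implication holds) = true
[1.1.1] false OR true = true
[1.1] NOT true = false
[1.2.1.1.1] true AND false = false
[1.2.1.1] NOT false = true
[1.2.1.2] false AND true = false
[1.2.1] true AND false = false
[1.2] NOT false = true
[1] false AND true = false
[2.1.1.3] false OR false = false
[2.1.1] false AND true AND false = false
[2.1.2.3] false → true (antecedent false ⇒ implication holds) = true
[2.1.2] false AND true AND true = false
[2.1] false AND false = false
[2] NOT false = true
[root] false OR true = true
Overall: true → qualifies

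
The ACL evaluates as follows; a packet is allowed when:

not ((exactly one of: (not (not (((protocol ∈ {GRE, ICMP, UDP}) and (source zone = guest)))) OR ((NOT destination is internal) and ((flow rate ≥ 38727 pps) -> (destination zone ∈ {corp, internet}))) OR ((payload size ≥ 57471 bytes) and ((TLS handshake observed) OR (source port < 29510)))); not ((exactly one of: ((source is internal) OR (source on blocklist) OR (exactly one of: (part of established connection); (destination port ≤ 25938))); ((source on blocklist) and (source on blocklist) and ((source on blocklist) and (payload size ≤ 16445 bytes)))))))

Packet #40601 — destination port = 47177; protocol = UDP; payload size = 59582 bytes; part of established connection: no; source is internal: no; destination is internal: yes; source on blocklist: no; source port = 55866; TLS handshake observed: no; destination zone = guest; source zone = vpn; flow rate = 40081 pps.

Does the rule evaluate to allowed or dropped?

Dropped

Atomic conditions:
  protocol ∈ {GRE, ICMP, UDP}: UDP is in the set → true
  source zone = guest: vpn == guest is false
  NOT destination is internal: yes → false
  flow rate ≥ 38727 pps: 40081 ≥ 38727 is true
  destination zone ∈ {corp, internet}: guest is not in the set → false
  payload size ≥ 57471 bytes: 59582 ≥ 57471 is true
  TLS handshake observed: no → false
  source port < 29510: 55866 < 29510 is false
  source is internal: no → false
  source on blocklist: no → false
  part of established connection: no → false
  destination port ≤ 25938: 47177 ≤ 25938 is false
  payload size ≤ 16445 bytes: 59582 ≤ 16445 is false
Combine:
[1.1.1.1.1] true AND false = false
[1.1.1.1] NOT false = true
[1.1.1] NOT true = false
[1.1.2.2] true → false = false
[1.1.2] false AND false = false
[1.1.3.2] false OR false = false
[1.1.3] true AND false = false
[1.1] false OR false OR false = false
[1.2.1.1.3] exactly-one(false, false) = false
[1.2.1.1] false OR false OR false = false
[1.2.1.2.3] false AND false = false
[1.2.1.2] false AND false AND false = false
[1.2.1] exactly-one(false, false) = false
[1.2] NOT false = true
[1] exactly-one(false, true) = true
[root] NOT true = false
Overall: false → dropped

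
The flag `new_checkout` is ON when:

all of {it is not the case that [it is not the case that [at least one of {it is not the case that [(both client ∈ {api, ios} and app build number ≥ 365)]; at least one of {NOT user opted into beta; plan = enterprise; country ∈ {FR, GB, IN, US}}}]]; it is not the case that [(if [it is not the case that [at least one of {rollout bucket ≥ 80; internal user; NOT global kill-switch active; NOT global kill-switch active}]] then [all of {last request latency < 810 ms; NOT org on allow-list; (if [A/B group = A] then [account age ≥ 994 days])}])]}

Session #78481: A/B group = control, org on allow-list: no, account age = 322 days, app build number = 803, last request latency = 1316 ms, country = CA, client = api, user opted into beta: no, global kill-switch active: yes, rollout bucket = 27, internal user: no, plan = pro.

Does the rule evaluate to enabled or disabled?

Atomic conditions:
  client ∈ {api, ios}: api is in the set → true
  app build number ≥ 365: 803 ≥ 365 is true
  NOT user opted into beta: no → true
  plan = enterprise: pro == enterprise is false
  country ∈ {FR, GB, IN, US}: CA is not in the set → false
  rollout bucket ≥ 80: 27 ≥ 80 is false
  internal user: no → false
  NOT global kill-switch active: yes → false
  last request latency < 810 ms: 1316 < 810 is false
  NOT org on allow-list: no → true
  A/B group = A: control == A is false
  account age ≥ 994 days: 322 ≥ 994 is false
Combine:
[1.1.1.1.1] true AND true = true
[1.1.1.1] NOT true = false
[1.1.1.2] true OR false OR false = true
[1.1.1] false OR true = true
[1.1] NOT true = false
[1] NOT false = true
[2.1.1.1] false OR false OR false OR false = false
[2.1.1] NOT false = true
[2.1.2.3] false → false (antecedent false ⇒ implication holds) = true
[2.1.2] false AND true AND true = false
[2.1] true → false = false
[2] NOT false = true
[root] true AND true = true
Overall: true → enabled

Enabled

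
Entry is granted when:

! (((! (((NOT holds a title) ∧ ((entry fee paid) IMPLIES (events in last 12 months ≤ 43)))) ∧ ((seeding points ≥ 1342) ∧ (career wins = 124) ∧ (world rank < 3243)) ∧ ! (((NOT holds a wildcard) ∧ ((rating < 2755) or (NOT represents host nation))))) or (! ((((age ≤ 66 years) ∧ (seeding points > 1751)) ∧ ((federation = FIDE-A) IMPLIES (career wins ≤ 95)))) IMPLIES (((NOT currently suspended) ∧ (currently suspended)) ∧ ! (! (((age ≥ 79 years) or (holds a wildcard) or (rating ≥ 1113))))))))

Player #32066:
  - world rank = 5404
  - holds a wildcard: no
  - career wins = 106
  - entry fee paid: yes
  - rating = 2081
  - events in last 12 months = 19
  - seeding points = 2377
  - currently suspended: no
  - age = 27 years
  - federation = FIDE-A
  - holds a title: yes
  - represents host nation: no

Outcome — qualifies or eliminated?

Atomic conditions:
  NOT holds a title: yes → false
  entry fee paid: yes → true
  events in last 12 months ≤ 43: 19 ≤ 43 is true
  seeding points ≥ 1342: 2377 ≥ 1342 is true
  career wins = 124: 106 == 124 is false
  world rank < 3243: 5404 < 3243 is false
  NOT holds a wildcard: no → true
  rating < 2755: 2081 < 2755 is true
  NOT represents host nation: no → true
  age ≤ 66 years: 27 ≤ 66 is true
  seeding points > 1751: 2377 > 1751 is true
  federation = FIDE-A: FIDE-A == FIDE-A is true
  career wins ≤ 95: 106 ≤ 95 is false
  NOT currently suspended: no → true
  currently suspended: no → false
  age ≥ 79 years: 27 ≥ 79 is false
  holds a wildcard: no → false
  rating ≥ 1113: 2081 ≥ 1113 is true
Combine:
[1.1.1.1.2] true → true = true
[1.1.1.1] false AND true = false
[1.1.1] NOT false = true
[1.1.2] true AND false AND false = false
[1.1.3.1.2] true OR true = true
[1.1.3.1] true AND true = true
[1.1.3] NOT true = false
[1.1] true AND false AND false = false
[1.2.1.1.1] true AND true = true
[1.2.1.1.2] true → false = false
[1.2.1.1] true AND false = false
[1.2.1] NOT false = true
[1.2.2.1] true AND false = false
[1.2.2.2.1.1] false OR false OR true = true
[1.2.2.2.1] NOT true = false
[1.2.2.2] NOT false = true
[1.2.2] false AND true = false
[1.2] true → false = false
[1] false OR false = false
[root] NOT false = true
Overall: true → qualifies

Qualifies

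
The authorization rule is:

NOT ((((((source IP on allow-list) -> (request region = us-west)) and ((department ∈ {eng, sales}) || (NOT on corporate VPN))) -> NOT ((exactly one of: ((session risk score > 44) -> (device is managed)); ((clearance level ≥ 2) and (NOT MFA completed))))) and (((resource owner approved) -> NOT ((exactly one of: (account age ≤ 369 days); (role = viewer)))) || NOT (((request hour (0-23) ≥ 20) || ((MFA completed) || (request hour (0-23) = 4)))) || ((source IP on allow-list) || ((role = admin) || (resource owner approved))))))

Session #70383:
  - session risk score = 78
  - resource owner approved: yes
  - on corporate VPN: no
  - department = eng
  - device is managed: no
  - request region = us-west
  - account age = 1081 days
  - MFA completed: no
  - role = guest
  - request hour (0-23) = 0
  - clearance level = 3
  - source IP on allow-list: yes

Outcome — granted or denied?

Granted

Atomic conditions:
  source IP on allow-list: yes → true
  request region = us-west: us-west == us-west is true
  department ∈ {eng, sales}: eng is in the set → true
  NOT on corporate VPN: no → true
  session risk score > 44: 78 > 44 is true
  device is managed: no → false
  clearance level ≥ 2: 3 ≥ 2 is true
  NOT MFA completed: no → true
  resource owner approved: yes → true
  account age ≤ 369 days: 1081 ≤ 369 is false
  role = viewer: guest == viewer is false
  request hour (0-23) ≥ 20: 0 ≥ 20 is false
  MFA completed: no → false
  request hour (0-23) = 4: 0 == 4 is false
  role = admin: guest == admin is false
Combine:
[1.1.1.1] true → true = true
[1.1.1.2] true OR true = true
[1.1.1] true AND true = true
[1.1.2.1.1] true → false = false
[1.1.2.1.2] true AND true = true
[1.1.2.1] exactly-one(false, true) = true
[1.1.2] NOT true = false
[1.1] true → false = false
[1.2.1.2.1] exactly-one(false, false) = false
[1.2.1.2] NOT false = true
[1.2.1] true → true = true
[1.2.2.1.2] false OR false = false
[1.2.2.1] false OR false = false
[1.2.2] NOT false = true
[1.2.3.2] false OR true = true
[1.2.3] true OR true = true
[1.2] true OR true OR true = true
[1] false AND true = false
[root] NOT false = true
Overall: true → granted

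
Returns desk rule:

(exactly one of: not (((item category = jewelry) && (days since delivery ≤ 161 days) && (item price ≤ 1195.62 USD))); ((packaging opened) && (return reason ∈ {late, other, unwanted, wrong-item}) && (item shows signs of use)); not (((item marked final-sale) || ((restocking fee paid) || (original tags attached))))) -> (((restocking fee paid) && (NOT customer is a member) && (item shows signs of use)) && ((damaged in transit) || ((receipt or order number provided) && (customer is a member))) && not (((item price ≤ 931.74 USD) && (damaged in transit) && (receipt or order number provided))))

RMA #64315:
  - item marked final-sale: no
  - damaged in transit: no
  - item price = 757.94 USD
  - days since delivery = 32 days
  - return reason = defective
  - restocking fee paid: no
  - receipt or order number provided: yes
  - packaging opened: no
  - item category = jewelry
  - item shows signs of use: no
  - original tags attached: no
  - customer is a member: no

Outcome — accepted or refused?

Refused

Atomic conditions:
  item category = jewelry: jewelry == jewelry is true
  days since delivery ≤ 161 days: 32 ≤ 161 is true
  item price ≤ 1195.62 USD: 757.94 ≤ 1195.62 is true
  packaging opened: no → false
  return reason ∈ {late, other, unwanted, wrong-item}: defective is not in the set → false
  item shows signs of use: no → false
  item marked final-sale: no → false
  restocking fee paid: no → false
  original tags attached: no → false
  NOT customer is a member: no → true
  damaged in transit: no → false
  receipt or order number provided: yes → true
  customer is a member: no → false
  item price ≤ 931.74 USD: 757.94 ≤ 931.74 is true
Combine:
[1.1.1] true AND true AND true = true
[1.1] NOT true = false
[1.2] false AND false AND false = false
[1.3.1.2] false OR false = false
[1.3.1] false OR false = false
[1.3] NOT false = true
[1] exactly-one(false, false, true) = true
[2.1] false AND true AND false = false
[2.2.2] true AND false = false
[2.2] false OR false = false
[2.3.1] true AND false AND true = false
[2.3] NOT false = true
[2] false AND false AND true = false
[root] true → false = false
Overall: false → refused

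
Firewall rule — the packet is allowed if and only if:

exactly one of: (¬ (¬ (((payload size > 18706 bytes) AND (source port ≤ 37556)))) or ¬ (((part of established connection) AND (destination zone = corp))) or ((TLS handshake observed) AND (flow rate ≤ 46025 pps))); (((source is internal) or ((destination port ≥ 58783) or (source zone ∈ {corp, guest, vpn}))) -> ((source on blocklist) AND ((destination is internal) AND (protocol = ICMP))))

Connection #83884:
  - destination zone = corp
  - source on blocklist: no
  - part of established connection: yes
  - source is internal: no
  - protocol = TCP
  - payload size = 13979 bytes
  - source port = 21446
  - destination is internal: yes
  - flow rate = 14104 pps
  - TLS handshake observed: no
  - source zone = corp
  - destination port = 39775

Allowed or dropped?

Atomic conditions:
  payload size > 18706 bytes: 13979 > 18706 is false
  source port ≤ 37556: 21446 ≤ 37556 is true
  part of established connection: yes → true
  destination zone = corp: corp == corp is true
  TLS handshake observed: no → false
  flow rate ≤ 46025 pps: 14104 ≤ 46025 is true
  source is internal: no → false
  destination port ≥ 58783: 39775 ≥ 58783 is false
  source zone ∈ {corp, guest, vpn}: corp is in the set → true
  source on blocklist: no → false
  destination is internal: yes → true
  protocol = ICMP: TCP == ICMP is false
Combine:
[1.1.1.1] false AND true = false
[1.1.1] NOT false = true
[1.1] NOT true = false
[1.2.1] true AND true = true
[1.2] NOT true = false
[1.3] false AND true = false
[1] false OR false OR false = false
[2.1.2] false OR true = true
[2.1] false OR true = true
[2.2.2] true AND false = false
[2.2] false AND false = false
[2] true → false = false
[root] exactly-one(false, false) = false
Overall: false → dropped

Dropped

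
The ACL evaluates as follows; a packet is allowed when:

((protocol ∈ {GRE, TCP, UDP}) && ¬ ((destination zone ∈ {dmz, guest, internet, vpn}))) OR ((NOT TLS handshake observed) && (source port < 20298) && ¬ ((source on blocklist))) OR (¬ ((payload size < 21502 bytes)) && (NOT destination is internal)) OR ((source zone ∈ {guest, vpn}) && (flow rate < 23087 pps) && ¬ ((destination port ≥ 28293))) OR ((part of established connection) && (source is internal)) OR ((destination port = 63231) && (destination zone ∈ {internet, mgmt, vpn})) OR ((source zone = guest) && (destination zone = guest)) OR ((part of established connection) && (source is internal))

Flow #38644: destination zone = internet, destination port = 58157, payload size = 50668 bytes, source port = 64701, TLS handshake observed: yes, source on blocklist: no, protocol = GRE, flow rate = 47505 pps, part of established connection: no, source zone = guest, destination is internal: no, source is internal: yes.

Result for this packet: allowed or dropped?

Allowed

Atomic conditions:
  protocol ∈ {GRE, TCP, UDP}: GRE is in the set → true
  destination zone ∈ {dmz, guest, internet, vpn}: internet is in the set → true
  NOT TLS handshake observed: yes → false
  source port < 20298: 64701 < 20298 is false
  source on blocklist: no → false
  payload size < 21502 bytes: 50668 < 21502 is false
  NOT destination is internal: no → true
  source zone ∈ {guest, vpn}: guest is in the set → true
  flow rate < 23087 pps: 47505 < 23087 is false
  destination port ≥ 28293: 58157 ≥ 28293 is true
  part of established connection: no → false
  source is internal: yes → true
  destination port = 63231: 58157 == 63231 is false
  destination zone ∈ {internet, mgmt, vpn}: internet is in the set → true
  source zone = guest: guest == guest is true
  destination zone = guest: internet == guest is false
Combine:
[1.2] NOT true = false
[1] true AND false = false
[2.3] NOT false = true
[2] false AND false AND true = false
[3.1] NOT false = true
[3] true AND true = true
[4.3] NOT true = false
[4] true AND false AND false = false
[5] false AND true = false
[6] false AND true = false
[7] true AND false = false
[8] false AND true = false
[root] false OR false OR true OR false OR false OR false OR false OR false = true
Overall: true → allowed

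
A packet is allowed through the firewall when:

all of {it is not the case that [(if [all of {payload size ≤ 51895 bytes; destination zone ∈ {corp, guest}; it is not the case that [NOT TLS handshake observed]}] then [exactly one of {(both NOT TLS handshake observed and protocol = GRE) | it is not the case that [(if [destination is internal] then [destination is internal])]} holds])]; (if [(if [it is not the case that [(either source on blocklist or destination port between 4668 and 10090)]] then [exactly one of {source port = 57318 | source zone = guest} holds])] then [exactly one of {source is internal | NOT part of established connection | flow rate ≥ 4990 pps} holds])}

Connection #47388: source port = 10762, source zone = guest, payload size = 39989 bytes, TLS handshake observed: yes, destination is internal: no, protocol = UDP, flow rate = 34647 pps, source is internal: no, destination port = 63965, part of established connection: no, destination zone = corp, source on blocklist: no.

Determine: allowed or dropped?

Atomic conditions:
  payload size ≤ 51895 bytes: 39989 ≤ 51895 is true
  destination zone ∈ {corp, guest}: corp is in the set → true
  NOT TLS handshake observed: yes → false
  protocol = GRE: UDP == GRE is false
  destination is internal: no → false
  source on blocklist: no → false
  destination port between 4668 and 10090: 63965 in [4668, 10090] is false
  source port = 57318: 10762 == 57318 is false
  source zone = guest: guest == guest is true
  source is internal: no → false
  NOT part of established connection: no → true
  flow rate ≥ 4990 pps: 34647 ≥ 4990 is true
Combine:
[1.1.1.3] NOT false = true
[1.1.1] true AND true AND true = true
[1.1.2.1] false AND false = false
[1.1.2.2.1] false → false (antecedent false ⇒ implication holds) = true
[1.1.2.2] NOT true = false
[1.1.2] exactly-one(false, false) = false
[1.1] true → false = false
[1] NOT false = true
[2.1.1.1] false OR false = false
[2.1.1] NOT false = true
[2.1.2] exactly-one(false, true) = true
[2.1] true → true = true
[2.2] exactly-one(false, true, true) = false
[2] true → false = false
[root] true AND false = false
Overall: false → dropped

Dropped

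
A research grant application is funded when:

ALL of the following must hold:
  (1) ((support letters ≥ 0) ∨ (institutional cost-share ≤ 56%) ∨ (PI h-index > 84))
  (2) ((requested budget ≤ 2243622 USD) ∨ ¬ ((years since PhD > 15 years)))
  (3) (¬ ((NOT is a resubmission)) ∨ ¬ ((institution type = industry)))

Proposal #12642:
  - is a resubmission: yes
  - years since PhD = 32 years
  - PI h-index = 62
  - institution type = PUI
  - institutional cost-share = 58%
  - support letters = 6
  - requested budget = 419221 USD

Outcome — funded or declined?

Atomic conditions:
  support letters ≥ 0: 6 ≥ 0 is true
  institutional cost-share ≤ 56%: 58 ≤ 56 is false
  PI h-index > 84: 62 > 84 is false
  requested budget ≤ 2243622 USD: 419221 ≤ 2243622 is true
  years since PhD > 15 years: 32 > 15 is true
  NOT is a resubmission: yes → false
  institution type = industry: PUI == industry is false
Combine:
[1] true OR false OR false = true
[2.2] NOT true = false
[2] true OR false = true
[3.1] NOT false = true
[3.2] NOT false = true
[3] true OR true = true
[root] true AND true AND true = true
Overall: true → funded

Funded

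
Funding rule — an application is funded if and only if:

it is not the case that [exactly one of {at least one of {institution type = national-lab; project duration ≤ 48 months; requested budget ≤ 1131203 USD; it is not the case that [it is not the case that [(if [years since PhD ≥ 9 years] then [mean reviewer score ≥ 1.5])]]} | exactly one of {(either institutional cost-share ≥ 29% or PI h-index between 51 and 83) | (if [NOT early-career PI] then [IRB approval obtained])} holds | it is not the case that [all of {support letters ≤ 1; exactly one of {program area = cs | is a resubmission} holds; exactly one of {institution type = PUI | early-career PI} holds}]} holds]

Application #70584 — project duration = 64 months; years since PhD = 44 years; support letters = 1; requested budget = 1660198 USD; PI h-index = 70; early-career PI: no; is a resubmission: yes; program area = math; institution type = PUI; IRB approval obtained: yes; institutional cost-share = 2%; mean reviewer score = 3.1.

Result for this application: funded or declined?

Declined

Atomic conditions:
  institution type = national-lab: PUI == national-lab is false
  project duration ≤ 48 months: 64 ≤ 48 is false
  requested budget ≤ 1131203 USD: 1660198 ≤ 1131203 is false
  years since PhD ≥ 9 years: 44 ≥ 9 is true
  mean reviewer score ≥ 1.5: 3.1 ≥ 1.5 is true
  institutional cost-share ≥ 29%: 2 ≥ 29 is false
  PI h-index between 51 and 83: 70 in [51, 83] is true
  NOT early-career PI: no → true
  IRB approval obtained: yes → true
  support letters ≤ 1: 1 ≤ 1 is true
  program area = cs: math == cs is false
  is a resubmission: yes → true
  institution type = PUI: PUI == PUI is true
  early-career PI: no → false
Combine:
[1.1.4.1.1] true → true = true
[1.1.4.1] NOT true = false
[1.1.4] NOT false = true
[1.1] false OR false OR false OR true = true
[1.2.1] false OR true = true
[1.2.2] true → true = true
[1.2] exactly-one(true, true) = false
[1.3.1.2] exactly-one(false, true) = true
[1.3.1.3] exactly-one(true, false) = true
[1.3.1] true AND true AND true = true
[1.3] NOT true = false
[1] exactly-one(true, false, false) = true
[root] NOT true = false
Overall: false → declined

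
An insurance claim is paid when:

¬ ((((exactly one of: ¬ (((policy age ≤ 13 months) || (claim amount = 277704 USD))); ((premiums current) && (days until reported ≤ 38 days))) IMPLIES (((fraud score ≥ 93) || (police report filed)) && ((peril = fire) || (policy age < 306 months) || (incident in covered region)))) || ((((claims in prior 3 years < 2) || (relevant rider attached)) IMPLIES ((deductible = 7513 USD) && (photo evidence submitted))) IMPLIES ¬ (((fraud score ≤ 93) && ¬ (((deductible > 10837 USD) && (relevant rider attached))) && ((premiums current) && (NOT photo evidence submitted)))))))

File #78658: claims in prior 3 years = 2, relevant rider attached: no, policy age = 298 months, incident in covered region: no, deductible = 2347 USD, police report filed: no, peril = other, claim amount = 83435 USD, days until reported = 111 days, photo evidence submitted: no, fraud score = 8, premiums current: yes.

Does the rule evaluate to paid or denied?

Paid

Atomic conditions:
  policy age ≤ 13 months: 298 ≤ 13 is false
  claim amount = 277704 USD: 83435 == 277704 is false
  premiums current: yes → true
  days until reported ≤ 38 days: 111 ≤ 38 is false
  fraud score ≥ 93: 8 ≥ 93 is false
  police report filed: no → false
  peril = fire: other == fire is false
  policy age < 306 months: 298 < 306 is true
  incident in covered region: no → false
  claims in prior 3 years < 2: 2 < 2 is false
  relevant rider attached: no → false
  deductible = 7513 USD: 2347 == 7513 is false
  photo evidence submitted: no → false
  fraud score ≤ 93: 8 ≤ 93 is true
  deductible > 10837 USD: 2347 > 10837 is false
  NOT photo evidence submitted: no → true
Combine:
[1.1.1.1.1] false OR false = false
[1.1.1.1] NOT false = true
[1.1.1.2] true AND false = false
[1.1.1] exactly-one(true, false) = true
[1.1.2.1] false OR false = false
[1.1.2.2] false OR true OR false = true
[1.1.2] false AND true = false
[1.1] true → false = false
[1.2.1.1] false OR false = false
[1.2.1.2] false AND false = false
[1.2.1] false → false (antecedent false ⇒ implication holds) = true
[1.2.2.1.2.1] false AND false = false
[1.2.2.1.2] NOT false = true
[1.2.2.1.3] true AND true = true
[1.2.2.1] true AND true AND true = true
[1.2.2] NOT true = false
[1.2] true → false = false
[1] false OR false = false
[root] NOT false = true
Overall: true → paid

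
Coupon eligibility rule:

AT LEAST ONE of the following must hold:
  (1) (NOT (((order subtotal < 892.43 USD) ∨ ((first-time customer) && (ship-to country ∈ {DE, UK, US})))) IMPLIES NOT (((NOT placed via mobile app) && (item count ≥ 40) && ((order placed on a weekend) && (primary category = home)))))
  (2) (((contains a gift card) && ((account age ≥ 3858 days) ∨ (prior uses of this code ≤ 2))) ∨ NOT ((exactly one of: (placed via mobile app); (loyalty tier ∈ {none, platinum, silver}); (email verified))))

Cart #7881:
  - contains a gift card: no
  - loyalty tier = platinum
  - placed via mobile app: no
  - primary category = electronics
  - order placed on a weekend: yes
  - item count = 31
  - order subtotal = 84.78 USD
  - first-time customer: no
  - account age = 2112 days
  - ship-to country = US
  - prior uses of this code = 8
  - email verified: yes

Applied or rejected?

Atomic conditions:
  order subtotal < 892.43 USD: 84.78 < 892.43 is true
  first-time customer: no → false
  ship-to country ∈ {DE, UK, US}: US is in the set → true
  NOT placed via mobile app: no → true
  item count ≥ 40: 31 ≥ 40 is false
  order placed on a weekend: yes → true
  primary category = home: electronics == home is false
  contains a gift card: no → false
  account age ≥ 3858 days: 2112 ≥ 3858 is false
  prior uses of this code ≤ 2: 8 ≤ 2 is false
  placed via mobile app: no → false
  loyalty tier ∈ {none, platinum, silver}: platinum is in the set → true
  email verified: yes → true
Combine:
[1.1.1.2] false AND true = false
[1.1.1] true OR false = true
[1.1] NOT true = false
[1.2.1.3] true AND false = false
[1.2.1] true AND false AND false = false
[1.2] NOT false = true
[1] false → true (antecedent false ⇒ implication holds) = true
[2.1.2] false OR false = false
[2.1] false AND false = false
[2.2.1] exactly-one(false, true, true) = false
[2.2] NOT false = true
[2] false OR true = true
[root] true OR true = true
Overall: true → applied

Applied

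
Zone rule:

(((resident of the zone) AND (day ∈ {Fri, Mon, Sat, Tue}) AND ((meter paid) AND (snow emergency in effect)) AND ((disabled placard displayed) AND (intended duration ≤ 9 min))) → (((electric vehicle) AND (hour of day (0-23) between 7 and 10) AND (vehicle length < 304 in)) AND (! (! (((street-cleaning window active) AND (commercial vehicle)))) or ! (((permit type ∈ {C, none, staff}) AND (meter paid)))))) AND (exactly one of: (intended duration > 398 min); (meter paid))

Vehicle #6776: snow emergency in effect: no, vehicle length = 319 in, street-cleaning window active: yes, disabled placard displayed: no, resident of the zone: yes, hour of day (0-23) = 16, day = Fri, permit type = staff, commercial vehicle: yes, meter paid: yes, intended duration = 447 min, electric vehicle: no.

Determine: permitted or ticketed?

Atomic conditions:
  resident of the zone: yes → true
  day ∈ {Fri, Mon, Sat, Tue}: Fri is in the set → true
  meter paid: yes → true
  snow emergency in effect: no → false
  disabled placard displayed: no → false
  intended duration ≤ 9 min: 447 ≤ 9 is false
  electric vehicle: no → false
  hour of day (0-23) between 7 and 10: 16 in [7, 10] is false
  vehicle length < 304 in: 319 < 304 is false
  street-cleaning window active: yes → true
  commercial vehicle: yes → true
  permit type ∈ {C, none, staff}: staff is in the set → true
  intended duration > 398 min: 447 > 398 is true
Combine:
[1.1.3] true AND false = false
[1.1.4] false AND false = false
[1.1] true AND true AND false AND false = false
[1.2.1] false AND false AND false = false
[1.2.2.1.1.1] true AND true = true
[1.2.2.1.1] NOT true = false
[1.2.2.1] NOT false = true
[1.2.2.2.1] true AND true = true
[1.2.2.2] NOT true = false
[1.2.2] true OR false = true
[1.2] false AND true = false
[1] false → false (antecedent false ⇒ implication holds) = true
[2] exactly-one(true, true) = false
[root] true AND false = false
Overall: false → ticketed

Ticketed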